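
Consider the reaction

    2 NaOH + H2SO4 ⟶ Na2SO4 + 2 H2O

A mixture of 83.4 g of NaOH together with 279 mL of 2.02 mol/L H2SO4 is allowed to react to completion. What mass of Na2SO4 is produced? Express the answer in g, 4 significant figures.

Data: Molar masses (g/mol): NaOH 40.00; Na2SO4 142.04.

80.05 g

n(NaOH) = 83.40 / 40.00 = 2.085 mol
n(H2SO4) = 2.02 × 279.0/1000 = 0.5636 mol
n/ν for NaOH = 2.085/2 = 1.043
n/ν for H2SO4 = 0.5636/1 = 0.5636
Smallest n/ν is H2SO4 → limiting reagent.
n(Na2SO4) = (1/1) × 0.5636 = 0.5636 mol
mass = 0.5636 × 142.04 = 80.05 g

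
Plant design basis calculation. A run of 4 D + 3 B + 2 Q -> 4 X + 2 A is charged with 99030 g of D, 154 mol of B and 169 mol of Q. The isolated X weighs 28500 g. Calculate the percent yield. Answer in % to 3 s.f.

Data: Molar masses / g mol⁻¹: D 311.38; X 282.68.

n(D) = 99030 / 311.38 = 318.0 mol
n(B) = 154.0 mol
n(Q) = 169.0 mol
n/ν for D = 318.0/4 = 79.50
n/ν for B = 154.0/3 = 51.33
n/ν for Q = 169.0/2 = 84.50
Smallest n/ν is B → limiting reagent.
theoretical n(X) = (4/3) × 154.0 = 205.3 mol → 58030 g
% yield = 28500 / 58030 × 100 = 49.11 %

49.1 %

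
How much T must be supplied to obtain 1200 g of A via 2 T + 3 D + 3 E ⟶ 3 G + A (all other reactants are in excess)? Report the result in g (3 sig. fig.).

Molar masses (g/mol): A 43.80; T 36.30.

n(A) = 1200 / 43.80 = 27.40 mol
n(T) = (2/1) × 27.40 = 54.80 mol
mass = 54.80 × 36.30 = 1989 g

1990 g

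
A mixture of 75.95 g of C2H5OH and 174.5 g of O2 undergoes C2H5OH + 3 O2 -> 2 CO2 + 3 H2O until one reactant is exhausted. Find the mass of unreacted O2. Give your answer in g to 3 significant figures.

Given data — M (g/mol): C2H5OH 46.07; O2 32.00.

16.2 g

n(C2H5OH) = 75.95 / 46.07 = 1.649 mol
n(O2) = 174.5 / 32.00 = 5.453 mol
n/ν → C2H5OH: 1.649, O2: 1.818; C2H5OH is limiting.
O2 consumed = (3/1) × 1.649 = 4.947 mol
O2 remaining = 5.453 − 4.947 = 0.5060 mol
mass = 0.5060 × 32.00 = 16.19 g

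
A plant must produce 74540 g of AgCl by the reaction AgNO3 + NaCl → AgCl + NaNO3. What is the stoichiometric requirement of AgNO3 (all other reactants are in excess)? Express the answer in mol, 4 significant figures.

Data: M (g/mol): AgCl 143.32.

n(AgCl) = 74540 / 143.32 = 520.1 mol
n(AgNO3) = (1/1) × 520.1 = 520.1 mol

520.1 mol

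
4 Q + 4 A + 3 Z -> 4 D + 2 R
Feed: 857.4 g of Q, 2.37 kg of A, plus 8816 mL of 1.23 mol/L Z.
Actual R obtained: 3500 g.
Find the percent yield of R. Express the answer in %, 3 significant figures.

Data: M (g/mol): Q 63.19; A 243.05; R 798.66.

n(Q) = 857.4 / 63.19 = 13.57 mol
n(A) = 2.370×1000 / 243.05 = 9.751 mol
n(Z) = 1.23 × 8816/1000 = 10.84 mol
n/ν → Q: 3.393, A: 2.438, Z: 3.613; A is limiting.
theoretical n(R) = (2/4) × 9.751 = 4.876 mol → 3894 g
% yield = 3500 / 3894 × 100 = 89.88 %

89.9 %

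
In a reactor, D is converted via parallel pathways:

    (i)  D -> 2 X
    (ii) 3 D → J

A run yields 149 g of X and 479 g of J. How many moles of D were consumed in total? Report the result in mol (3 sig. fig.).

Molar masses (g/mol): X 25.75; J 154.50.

12.2 mol

n(X) = 149 / 25.75 = 5.786 mol
n(J) = 479 / 154.50 = 3.100 mol
n(D) via (i) = (1/2)×5.786 = 2.893 mol
n(D) via (ii) = (3/1)×3.100 = 9.300 mol
total n(D) = 2.893 + 9.300 = 12.19 mol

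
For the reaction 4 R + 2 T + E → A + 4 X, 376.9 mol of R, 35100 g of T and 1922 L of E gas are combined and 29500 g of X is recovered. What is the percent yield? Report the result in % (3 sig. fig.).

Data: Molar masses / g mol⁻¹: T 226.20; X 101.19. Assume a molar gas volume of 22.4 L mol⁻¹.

93.9 %

n(R) = 376.9 mol
n(T) = 35100 / 226.20 = 155.2 mol
n(E) = 1922 / 22.4 = 85.80 mol
n/ν for R = 376.9/4 = 94.23
n/ν for T = 155.2/2 = 77.60
n/ν for E = 85.80/1 = 85.80
Smallest n/ν is T → limiting reagent.
theoretical n(X) = (4/2) × 155.2 = 310.4 mol → 31410 g
% yield = 29500 / 31410 × 100 = 93.92 %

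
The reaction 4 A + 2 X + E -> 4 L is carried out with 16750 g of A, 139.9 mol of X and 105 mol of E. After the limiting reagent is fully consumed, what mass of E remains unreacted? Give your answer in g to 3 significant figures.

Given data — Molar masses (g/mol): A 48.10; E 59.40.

n(A) = 16750 / 48.10 = 348.2 mol
n(X) = 139.9 mol
n(E) = 105.0 mol
n/ν for A = 348.2/4 = 87.05
n/ν for X = 139.9/2 = 69.95
n/ν for E = 105.0/1 = 105.0
Smallest n/ν is X → limiting reagent.
E consumed = (1/2) × 139.9 = 69.95 mol
E remaining = 105.0 − 69.95 = 35.05 mol
mass = 35.05 × 59.40 = 2082 g

2080 g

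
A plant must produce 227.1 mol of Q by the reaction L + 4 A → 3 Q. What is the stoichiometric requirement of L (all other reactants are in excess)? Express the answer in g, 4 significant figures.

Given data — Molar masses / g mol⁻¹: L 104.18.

n(Q) = 227.1 mol
n(L) = (1/3) × 227.1 = 75.70 mol
mass = 75.70 × 104.18 = 7886 g

7886 g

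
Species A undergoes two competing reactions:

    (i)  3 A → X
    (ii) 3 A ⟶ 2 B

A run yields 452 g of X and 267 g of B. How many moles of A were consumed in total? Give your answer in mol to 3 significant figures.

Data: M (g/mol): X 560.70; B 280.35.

n(X) = 452 / 560.70 = 0.8061 mol
n(B) = 267 / 280.35 = 0.9524 mol
n(A) via (i) = (3/1)×0.8061 = 2.418 mol
n(A) via (ii) = (3/2)×0.9524 = 1.429 mol
total n(A) = 2.418 + 1.429 = 3.847 mol

3.85 mol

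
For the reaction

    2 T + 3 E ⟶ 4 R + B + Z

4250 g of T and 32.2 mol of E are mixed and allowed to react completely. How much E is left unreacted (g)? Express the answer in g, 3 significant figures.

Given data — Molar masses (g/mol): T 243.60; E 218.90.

n(T) = 4250 / 243.60 = 17.45 mol
n(E) = 32.20 mol
n/ν for T = 17.45/2 = 8.725
n/ν for E = 32.20/3 = 10.73
Smallest n/ν is T → limiting reagent.
E consumed = (3/2) × 17.45 = 26.18 mol
E remaining = 32.20 − 26.18 = 6.020 mol
mass = 6.020 × 218.90 = 1318 g

1320 g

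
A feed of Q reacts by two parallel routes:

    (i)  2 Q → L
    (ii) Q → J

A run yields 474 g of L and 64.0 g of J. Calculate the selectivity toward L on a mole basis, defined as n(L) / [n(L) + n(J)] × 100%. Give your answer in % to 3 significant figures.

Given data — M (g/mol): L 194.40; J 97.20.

n(L) = 474 / 194.40 = 2.438 mol
n(J) = 64.0 / 97.20 = 0.6584 mol
selectivity = 2.438/(2.438+0.6584) × 100 = 78.74 %

78.7 %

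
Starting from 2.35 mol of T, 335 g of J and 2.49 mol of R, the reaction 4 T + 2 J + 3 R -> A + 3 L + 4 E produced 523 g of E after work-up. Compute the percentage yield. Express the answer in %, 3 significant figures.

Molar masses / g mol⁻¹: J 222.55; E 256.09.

n(T) = 2.350 mol
n(J) = 335.0 / 222.55 = 1.505 mol
n(R) = 2.490 mol
n/ν for T = 2.350/4 = 0.5875
n/ν for J = 1.505/2 = 0.7525
n/ν for R = 2.490/3 = 0.8300
Smallest n/ν is T → limiting reagent.
theoretical n(E) = (4/4) × 2.350 = 2.350 mol → 601.8 g
% yield = 523 / 601.8 × 100 = 86.91 %

86.9 %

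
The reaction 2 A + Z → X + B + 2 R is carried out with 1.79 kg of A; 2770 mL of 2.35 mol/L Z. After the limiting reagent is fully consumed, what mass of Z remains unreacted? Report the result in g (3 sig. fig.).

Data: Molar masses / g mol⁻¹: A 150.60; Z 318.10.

180 g

n(A) = 1.790×1000 / 150.60 = 11.89 mol
n(Z) = 2.35 × 2770/1000 = 6.510 mol
n/ν for A = 11.89/2 = 5.945
n/ν for Z = 6.510/1 = 6.510
Smallest n/ν is A → limiting reagent.
Z consumed = (1/2) × 11.89 = 5.945 mol
Z remaining = 6.510 − 5.945 = 0.5650 mol
mass = 0.5650 × 318.10 = 179.7 g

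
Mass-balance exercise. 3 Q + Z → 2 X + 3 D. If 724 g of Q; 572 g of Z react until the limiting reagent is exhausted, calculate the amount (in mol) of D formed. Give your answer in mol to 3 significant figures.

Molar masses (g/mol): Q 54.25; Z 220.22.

n(Q) = 724.0 / 54.25 = 13.35 mol
n(Z) = 572.0 / 220.22 = 2.597 mol
n/ν for Q = 13.35/3 = 4.450
n/ν for Z = 2.597/1 = 2.597
Smallest n/ν is Z → limiting reagent.
n(D) = (3/1) × 2.597 = 7.791 mol

7.79 mol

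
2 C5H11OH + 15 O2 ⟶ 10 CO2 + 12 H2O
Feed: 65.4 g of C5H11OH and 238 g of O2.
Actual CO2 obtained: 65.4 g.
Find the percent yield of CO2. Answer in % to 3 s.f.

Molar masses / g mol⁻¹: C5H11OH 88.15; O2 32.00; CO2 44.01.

40.1 %

n(C5H11OH) = 65.40 / 88.15 = 0.7419 mol
n(O2) = 238.0 / 32.00 = 7.438 mol
n/ν for C5H11OH = 0.7419/2 = 0.3710
n/ν for O2 = 7.438/15 = 0.4959
Smallest n/ν is C5H11OH → limiting reagent.
theoretical n(CO2) = (10/2) × 0.7419 = 3.710 mol → 163.3 g
% yield = 65.4 / 163.3 × 100 = 40.05 %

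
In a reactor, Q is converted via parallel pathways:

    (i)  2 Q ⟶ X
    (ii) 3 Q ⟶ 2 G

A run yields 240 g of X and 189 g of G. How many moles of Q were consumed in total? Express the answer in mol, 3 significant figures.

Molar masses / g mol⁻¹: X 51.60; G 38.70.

16.6 mol

n(X) = 240 / 51.60 = 4.651 mol
n(G) = 189 / 38.70 = 4.884 mol
n(Q) via (i) = (2/1)×4.651 = 9.302 mol
n(Q) via (ii) = (3/2)×4.884 = 7.326 mol
total n(Q) = 9.302 + 7.326 = 16.63 mol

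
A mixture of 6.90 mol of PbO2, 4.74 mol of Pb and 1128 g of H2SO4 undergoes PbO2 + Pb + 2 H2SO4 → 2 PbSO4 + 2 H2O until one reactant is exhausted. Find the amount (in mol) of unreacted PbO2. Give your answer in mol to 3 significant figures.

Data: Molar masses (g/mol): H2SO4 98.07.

2.16 mol

n(PbO2) = 6.900 mol
n(Pb) = 4.740 mol
n(H2SO4) = 1128 / 98.07 = 11.50 mol
n/ν → PbO2: 6.900, Pb: 4.740, H2SO4: 5.750; Pb is limiting.
PbO2 consumed = (1/1) × 4.740 = 4.740 mol
PbO2 remaining = 6.900 − 4.740 = 2.160 mol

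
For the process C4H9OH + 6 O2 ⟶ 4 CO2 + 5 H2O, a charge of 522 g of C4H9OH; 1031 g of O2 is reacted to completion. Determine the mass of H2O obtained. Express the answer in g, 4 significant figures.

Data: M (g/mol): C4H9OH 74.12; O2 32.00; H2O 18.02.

483.8 g

n(C4H9OH) = 522.0 / 74.12 = 7.043 mol
n(O2) = 1031 / 32.00 = 32.22 mol
n/ν for C4H9OH = 7.043/1 = 7.043
n/ν for O2 = 32.22/6 = 5.370
Smallest n/ν is O2 → limiting reagent.
n(H2O) = (5/6) × 32.22 = 26.85 mol
mass = 26.85 × 18.02 = 483.8 g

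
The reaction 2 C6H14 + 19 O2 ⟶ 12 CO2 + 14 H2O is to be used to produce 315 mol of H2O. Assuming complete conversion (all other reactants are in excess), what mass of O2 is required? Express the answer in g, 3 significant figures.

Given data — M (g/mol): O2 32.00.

13700 g

n(H2O) = 315.0 mol
n(O2) = (19/14) × 315.0 = 427.5 mol
mass = 427.5 × 32.00 = 13680 g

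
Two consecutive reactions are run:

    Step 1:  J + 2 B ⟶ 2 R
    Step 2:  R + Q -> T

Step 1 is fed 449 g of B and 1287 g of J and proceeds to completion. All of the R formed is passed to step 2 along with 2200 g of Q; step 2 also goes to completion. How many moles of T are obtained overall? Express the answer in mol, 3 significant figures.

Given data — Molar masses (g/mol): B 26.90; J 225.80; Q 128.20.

11.4 mol

Step 1:
n(B) = 449.0 / 26.90 = 16.69 mol
n(J) = 1287 / 225.80 = 5.700 mol
n/ν for B = 16.69/2 = 8.345
n/ν for J = 5.700/1 = 5.700
Smallest n/ν is J → limiting reagent.
n(R) produced = (2/1) × 5.700 = 11.40 mol
Step 2:
n(R) available = 11.40 mol
n(Q) = 2200 / 128.20 = 17.16 mol
n/ν for R = 11.40/1 = 11.40
n/ν for Q = 17.16/1 = 17.16
Smallest n/ν is R → limiting reagent.
n(T) = (1/1) × 11.40 = 11.40 mol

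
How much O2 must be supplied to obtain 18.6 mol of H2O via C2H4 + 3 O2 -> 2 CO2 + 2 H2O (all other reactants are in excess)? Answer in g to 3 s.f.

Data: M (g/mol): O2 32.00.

893 g

n(H2O) = 18.60 mol
n(O2) = (3/2) × 18.60 = 27.90 mol
mass = 27.90 × 32.00 = 892.8 g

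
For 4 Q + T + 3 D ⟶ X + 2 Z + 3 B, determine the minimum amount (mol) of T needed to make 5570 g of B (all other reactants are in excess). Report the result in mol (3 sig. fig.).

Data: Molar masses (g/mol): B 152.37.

12.2 mol

n(B) = 5570 / 152.37 = 36.56 mol
n(T) = (1/3) × 36.56 = 12.19 mol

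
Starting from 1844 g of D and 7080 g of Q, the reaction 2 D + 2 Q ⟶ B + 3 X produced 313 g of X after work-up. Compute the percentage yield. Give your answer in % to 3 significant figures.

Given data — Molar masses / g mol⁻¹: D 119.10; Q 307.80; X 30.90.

43.6 %

n(D) = 1844 / 119.10 = 15.48 mol
n(Q) = 7080 / 307.80 = 23.00 mol
n/ν for D = 15.48/2 = 7.740
n/ν for Q = 23.00/2 = 11.50
Smallest n/ν is D → limiting reagent.
theoretical n(X) = (3/2) × 15.48 = 23.22 mol → 717.5 g
% yield = 313 / 717.5 × 100 = 43.62 %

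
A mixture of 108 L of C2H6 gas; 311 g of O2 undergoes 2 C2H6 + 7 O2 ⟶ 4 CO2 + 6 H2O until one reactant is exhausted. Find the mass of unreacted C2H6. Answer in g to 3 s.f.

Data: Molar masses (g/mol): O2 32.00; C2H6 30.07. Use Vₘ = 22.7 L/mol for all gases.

59.6 g

n(C2H6) = 108.0 / 22.7 = 4.758 mol
n(O2) = 311.0 / 32.00 = 9.719 mol
n/ν for C2H6 = 4.758/2 = 2.379
n/ν for O2 = 9.719/7 = 1.388
Smallest n/ν is O2 → limiting reagent.
C2H6 consumed = (2/7) × 9.719 = 2.777 mol
C2H6 remaining = 4.758 − 2.777 = 1.981 mol
mass = 1.981 × 30.07 = 59.57 g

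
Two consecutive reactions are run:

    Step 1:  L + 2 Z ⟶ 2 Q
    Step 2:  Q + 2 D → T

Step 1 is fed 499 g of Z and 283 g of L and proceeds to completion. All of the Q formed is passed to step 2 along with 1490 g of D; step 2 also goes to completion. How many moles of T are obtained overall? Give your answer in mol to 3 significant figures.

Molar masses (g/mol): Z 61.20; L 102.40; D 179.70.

4.15 mol

Step 1:
n(Z) = 499.0 / 61.20 = 8.154 mol
n(L) = 283.0 / 102.40 = 2.764 mol
n/ν for Z = 8.154/2 = 4.077
n/ν for L = 2.764/1 = 2.764
Smallest n/ν is L → limiting reagent.
n(Q) produced = (2/1) × 2.764 = 5.528 mol
Step 2:
n(Q) available = 5.528 mol
n(D) = 1490 / 179.70 = 8.292 mol
n/ν for Q = 5.528/1 = 5.528
n/ν for D = 8.292/2 = 4.146
Smallest n/ν is D → limiting reagent.
n(T) = (1/2) × 8.292 = 4.146 mol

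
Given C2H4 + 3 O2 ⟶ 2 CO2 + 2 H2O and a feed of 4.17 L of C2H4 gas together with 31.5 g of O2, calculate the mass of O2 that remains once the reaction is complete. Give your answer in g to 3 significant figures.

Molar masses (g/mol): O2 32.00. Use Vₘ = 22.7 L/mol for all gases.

n(C2H4) = 4.170 / 22.7 = 0.1837 mol
n(O2) = 31.50 / 32.00 = 0.9844 mol
n/ν for C2H4 = 0.1837/1 = 0.1837
n/ν for O2 = 0.9844/3 = 0.3281
Smallest n/ν is C2H4 → limiting reagent.
O2 consumed = (3/1) × 0.1837 = 0.5511 mol
O2 remaining = 0.9844 − 0.5511 = 0.4333 mol
mass = 0.4333 × 32.00 = 13.87 g

13.9 g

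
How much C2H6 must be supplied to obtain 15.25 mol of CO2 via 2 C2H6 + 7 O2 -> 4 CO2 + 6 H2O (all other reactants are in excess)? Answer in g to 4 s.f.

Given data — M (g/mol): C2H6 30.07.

229.3 g

n(CO2) = 15.25 mol
n(C2H6) = (2/4) × 15.25 = 7.625 mol
mass = 7.625 × 30.07 = 229.3 g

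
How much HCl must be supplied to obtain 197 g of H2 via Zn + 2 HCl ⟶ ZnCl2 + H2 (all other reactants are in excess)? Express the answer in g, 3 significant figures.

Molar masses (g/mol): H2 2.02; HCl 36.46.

n(H2) = 197 / 2.02 = 97.52 mol
n(HCl) = (2/1) × 97.52 = 195.0 mol
mass = 195.0 × 36.46 = 7110 g

7110 g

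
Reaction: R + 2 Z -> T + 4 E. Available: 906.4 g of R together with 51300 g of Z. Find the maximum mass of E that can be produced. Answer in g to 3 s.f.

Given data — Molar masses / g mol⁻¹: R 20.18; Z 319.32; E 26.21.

4710 g

n(R) = 906.4 / 20.18 = 44.92 mol
n(Z) = 51300 / 319.32 = 160.7 mol
n/ν for R = 44.92/1 = 44.92
n/ν for Z = 160.7/2 = 80.35
Smallest n/ν is R → limiting reagent.
n(E) = (4/1) × 44.92 = 179.7 mol
mass = 179.7 × 26.21 = 4710 g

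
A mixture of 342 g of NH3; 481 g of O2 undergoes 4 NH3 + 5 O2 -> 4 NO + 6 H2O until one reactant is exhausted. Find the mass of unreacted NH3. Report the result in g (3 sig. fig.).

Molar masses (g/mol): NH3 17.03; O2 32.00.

n(NH3) = 342.0 / 17.03 = 20.08 mol
n(O2) = 481.0 / 32.00 = 15.03 mol
n/ν → NH3: 5.020, O2: 3.006; O2 is limiting.
NH3 consumed = (4/5) × 15.03 = 12.02 mol
NH3 remaining = 20.08 − 12.02 = 8.060 mol
mass = 8.060 × 17.03 = 137.3 g

137 g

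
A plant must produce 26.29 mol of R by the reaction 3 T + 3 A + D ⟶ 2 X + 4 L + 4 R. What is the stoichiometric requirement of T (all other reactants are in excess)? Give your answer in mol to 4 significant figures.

19.72 mol

n(R) = 26.29 mol
n(T) = (3/4) × 26.29 = 19.72 mol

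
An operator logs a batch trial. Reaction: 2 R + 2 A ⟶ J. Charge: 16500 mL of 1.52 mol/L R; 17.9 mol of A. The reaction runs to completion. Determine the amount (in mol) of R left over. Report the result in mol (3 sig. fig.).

n(R) = 1.52 × 16500/1000 = 25.08 mol
n(A) = 17.90 mol
n/ν for R = 25.08/2 = 12.54
n/ν for A = 17.90/2 = 8.950
Smallest n/ν is A → limiting reagent.
R consumed = (2/2) × 17.90 = 17.90 mol
R remaining = 25.08 − 17.90 = 7.180 mol

7.18 mol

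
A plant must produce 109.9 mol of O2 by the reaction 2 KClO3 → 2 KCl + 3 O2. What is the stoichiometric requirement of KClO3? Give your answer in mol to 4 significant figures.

73.27 mol

n(O2) = 109.9 mol
n(KClO3) = (2/3) × 109.9 = 73.27 mol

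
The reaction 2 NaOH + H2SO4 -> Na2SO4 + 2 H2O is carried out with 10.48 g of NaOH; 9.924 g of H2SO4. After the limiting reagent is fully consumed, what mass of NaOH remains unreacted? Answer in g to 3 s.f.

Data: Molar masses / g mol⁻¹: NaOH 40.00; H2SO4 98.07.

n(NaOH) = 10.48 / 40.00 = 0.2620 mol
n(H2SO4) = 9.924 / 98.07 = 0.1012 mol
n/ν for NaOH = 0.2620/2 = 0.1310
n/ν for H2SO4 = 0.1012/1 = 0.1012
Smallest n/ν is H2SO4 → limiting reagent.
NaOH consumed = (2/1) × 0.1012 = 0.2024 mol
NaOH remaining = 0.2620 − 0.2024 = 0.05960 mol
mass = 0.05960 × 40.00 = 2.384 g

2.38 g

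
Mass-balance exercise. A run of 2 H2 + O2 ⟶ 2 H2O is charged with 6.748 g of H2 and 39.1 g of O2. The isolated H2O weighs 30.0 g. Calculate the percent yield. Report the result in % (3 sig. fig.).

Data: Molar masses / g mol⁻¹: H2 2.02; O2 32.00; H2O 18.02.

68.1 %

n(H2) = 6.748 / 2.02 = 3.341 mol
n(O2) = 39.10 / 32.00 = 1.222 mol
n/ν → H2: 1.671, O2: 1.222; O2 is limiting.
theoretical n(H2O) = (2/1) × 1.222 = 2.444 mol → 44.04 g
% yield = 30.0 / 44.04 × 100 = 68.12 %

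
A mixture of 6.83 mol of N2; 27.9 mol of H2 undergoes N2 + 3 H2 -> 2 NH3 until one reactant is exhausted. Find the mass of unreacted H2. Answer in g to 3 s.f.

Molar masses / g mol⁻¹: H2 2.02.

n(N2) = 6.830 mol
n(H2) = 27.90 mol
n/ν for N2 = 6.830/1 = 6.830
n/ν for H2 = 27.90/3 = 9.300
Smallest n/ν is N2 → limiting reagent.
H2 consumed = (3/1) × 6.830 = 20.49 mol
H2 remaining = 27.90 − 20.49 = 7.410 mol
mass = 7.410 × 2.02 = 14.97 g

15.0 g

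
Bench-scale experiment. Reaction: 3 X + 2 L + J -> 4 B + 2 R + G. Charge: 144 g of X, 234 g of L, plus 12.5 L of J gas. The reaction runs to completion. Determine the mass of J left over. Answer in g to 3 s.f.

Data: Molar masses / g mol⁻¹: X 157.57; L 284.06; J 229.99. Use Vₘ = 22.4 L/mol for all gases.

58.3 g

n(X) = 144.0 / 157.57 = 0.9139 mol
n(L) = 234.0 / 284.06 = 0.8238 mol
n(J) = 12.50 / 22.4 = 0.5580 mol
n/ν → X: 0.3046, L: 0.4119, J: 0.5580; X is limiting.
J consumed = (1/3) × 0.9139 = 0.3046 mol
J remaining = 0.5580 − 0.3046 = 0.2534 mol
mass = 0.2534 × 229.99 = 58.28 g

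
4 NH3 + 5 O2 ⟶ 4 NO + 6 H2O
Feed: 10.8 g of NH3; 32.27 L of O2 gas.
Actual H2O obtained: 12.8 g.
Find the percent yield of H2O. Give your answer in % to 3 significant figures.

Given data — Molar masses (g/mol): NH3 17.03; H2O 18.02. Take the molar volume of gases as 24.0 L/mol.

n(NH3) = 10.80 / 17.03 = 0.6342 mol
n(O2) = 32.27 / 24.0 = 1.345 mol
n/ν → NH3: 0.1586, O2: 0.2690; NH3 is limiting.
theoretical n(H2O) = (6/4) × 0.6342 = 0.9513 mol → 17.14 g
% yield = 12.8 / 17.14 × 100 = 74.68 %

74.7 %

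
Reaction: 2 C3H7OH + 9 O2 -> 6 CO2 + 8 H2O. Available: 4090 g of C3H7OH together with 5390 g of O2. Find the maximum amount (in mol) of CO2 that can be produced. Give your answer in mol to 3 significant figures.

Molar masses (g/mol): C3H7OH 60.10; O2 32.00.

112 mol

n(C3H7OH) = 4090 / 60.10 = 68.05 mol
n(O2) = 5390 / 32.00 = 168.4 mol
n/ν for C3H7OH = 68.05/2 = 34.03
n/ν for O2 = 168.4/9 = 18.71
Smallest n/ν is O2 → limiting reagent.
n(CO2) = (6/9) × 168.4 = 112.3 mol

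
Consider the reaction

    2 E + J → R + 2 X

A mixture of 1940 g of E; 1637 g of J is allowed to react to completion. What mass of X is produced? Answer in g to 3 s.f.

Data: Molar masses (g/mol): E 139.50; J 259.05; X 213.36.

n(E) = 1940 / 139.50 = 13.91 mol
n(J) = 1637 / 259.05 = 6.319 mol
n/ν for E = 13.91/2 = 6.955
n/ν for J = 6.319/1 = 6.319
Smallest n/ν is J → limiting reagent.
n(X) = (2/1) × 6.319 = 12.64 mol
mass = 12.64 × 213.36 = 2697 g

2700 g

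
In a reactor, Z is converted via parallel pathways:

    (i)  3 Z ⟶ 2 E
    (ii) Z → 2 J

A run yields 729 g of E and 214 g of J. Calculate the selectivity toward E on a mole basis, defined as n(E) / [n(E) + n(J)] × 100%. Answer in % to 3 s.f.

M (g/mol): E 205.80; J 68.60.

n(E) = 729 / 205.80 = 3.542 mol
n(J) = 214 / 68.60 = 3.120 mol
selectivity = 3.542/(3.542+3.120) × 100 = 53.17 %

53.2 %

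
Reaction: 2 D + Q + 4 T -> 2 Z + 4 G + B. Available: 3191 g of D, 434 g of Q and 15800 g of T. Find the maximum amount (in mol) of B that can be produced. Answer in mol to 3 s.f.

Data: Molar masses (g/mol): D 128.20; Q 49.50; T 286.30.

8.77 mol

n(D) = 3191 / 128.20 = 24.89 mol
n(Q) = 434.0 / 49.50 = 8.768 mol
n(T) = 15800 / 286.30 = 55.19 mol
n/ν for D = 24.89/2 = 12.45
n/ν for Q = 8.768/1 = 8.768
n/ν for T = 55.19/4 = 13.80
Smallest n/ν is Q → limiting reagent.
n(B) = (1/1) × 8.768 = 8.768 mol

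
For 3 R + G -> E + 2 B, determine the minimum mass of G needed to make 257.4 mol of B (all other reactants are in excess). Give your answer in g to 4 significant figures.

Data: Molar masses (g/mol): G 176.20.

22680 g

n(B) = 257.4 mol
n(G) = (1/2) × 257.4 = 128.7 mol
mass = 128.7 × 176.20 = 22680 g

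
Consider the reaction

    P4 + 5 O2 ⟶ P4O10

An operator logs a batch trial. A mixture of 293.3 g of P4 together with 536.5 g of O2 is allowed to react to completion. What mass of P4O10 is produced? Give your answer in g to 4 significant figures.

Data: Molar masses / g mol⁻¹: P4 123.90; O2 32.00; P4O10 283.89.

n(P4) = 293.3 / 123.90 = 2.367 mol
n(O2) = 536.5 / 32.00 = 16.77 mol
n/ν for P4 = 2.367/1 = 2.367
n/ν for O2 = 16.77/5 = 3.354
Smallest n/ν is P4 → limiting reagent.
n(P4O10) = (1/1) × 2.367 = 2.367 mol
mass = 2.367 × 283.89 = 672.0 g

672.0 g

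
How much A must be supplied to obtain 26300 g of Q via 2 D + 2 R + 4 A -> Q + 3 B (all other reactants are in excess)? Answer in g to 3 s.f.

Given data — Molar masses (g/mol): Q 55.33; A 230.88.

n(Q) = 26300 / 55.33 = 475.3 mol
n(A) = (4/1) × 475.3 = 1901 mol
mass = 1901 × 230.88 = 438900 g

439000 g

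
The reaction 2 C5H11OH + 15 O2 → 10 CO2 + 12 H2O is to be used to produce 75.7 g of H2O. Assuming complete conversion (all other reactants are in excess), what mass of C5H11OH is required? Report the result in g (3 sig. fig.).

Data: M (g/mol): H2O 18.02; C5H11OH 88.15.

n(H2O) = 75.7 / 18.02 = 4.201 mol
n(C5H11OH) = (2/12) × 4.201 = 0.7002 mol
mass = 0.7002 × 88.15 = 61.72 g

61.7 g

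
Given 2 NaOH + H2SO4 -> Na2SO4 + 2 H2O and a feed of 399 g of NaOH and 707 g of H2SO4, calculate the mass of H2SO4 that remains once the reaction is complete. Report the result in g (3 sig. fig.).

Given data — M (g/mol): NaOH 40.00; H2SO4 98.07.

218 g

n(NaOH) = 399.0 / 40.00 = 9.975 mol
n(H2SO4) = 707.0 / 98.07 = 7.209 mol
n/ν → NaOH: 4.988, H2SO4: 7.209; NaOH is limiting.
H2SO4 consumed = (1/2) × 9.975 = 4.988 mol
H2SO4 remaining = 7.209 − 4.988 = 2.221 mol
mass = 2.221 × 98.07 = 217.8 g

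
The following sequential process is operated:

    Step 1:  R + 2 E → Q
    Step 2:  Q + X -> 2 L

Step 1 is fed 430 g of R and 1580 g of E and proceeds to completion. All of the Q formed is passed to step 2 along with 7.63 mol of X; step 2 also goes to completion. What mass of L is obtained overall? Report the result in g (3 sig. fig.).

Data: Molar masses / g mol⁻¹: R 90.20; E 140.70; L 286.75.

2730 g

Step 1:
n(R) = 430.0 / 90.20 = 4.767 mol
n(E) = 1580 / 140.70 = 11.23 mol
n/ν for R = 4.767/1 = 4.767
n/ν for E = 11.23/2 = 5.615
Smallest n/ν is R → limiting reagent.
n(Q) produced = (1/1) × 4.767 = 4.767 mol
Step 2:
n(Q) available = 4.767 mol
n(X) = 7.630 mol
n/ν for Q = 4.767/1 = 4.767
n/ν for X = 7.630/1 = 7.630
Smallest n/ν is Q → limiting reagent.
n(L) = (2/1) × 4.767 = 9.534 mol
mass = 9.534 × 286.75 = 2734 g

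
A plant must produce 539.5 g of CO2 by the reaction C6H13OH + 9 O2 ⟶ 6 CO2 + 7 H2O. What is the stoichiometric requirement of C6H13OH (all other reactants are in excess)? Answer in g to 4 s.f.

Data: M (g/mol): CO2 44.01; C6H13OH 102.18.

n(CO2) = 539.5 / 44.01 = 12.26 mol
n(C6H13OH) = (1/6) × 12.26 = 2.043 mol
mass = 2.043 × 102.18 = 208.8 g

208.8 g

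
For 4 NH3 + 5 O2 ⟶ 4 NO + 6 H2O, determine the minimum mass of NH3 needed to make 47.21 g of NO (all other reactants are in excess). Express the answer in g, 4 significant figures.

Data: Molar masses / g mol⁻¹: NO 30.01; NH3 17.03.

n(NO) = 47.21 / 30.01 = 1.573 mol
n(NH3) = (4/4) × 1.573 = 1.573 mol
mass = 1.573 × 17.03 = 26.79 g

26.79 g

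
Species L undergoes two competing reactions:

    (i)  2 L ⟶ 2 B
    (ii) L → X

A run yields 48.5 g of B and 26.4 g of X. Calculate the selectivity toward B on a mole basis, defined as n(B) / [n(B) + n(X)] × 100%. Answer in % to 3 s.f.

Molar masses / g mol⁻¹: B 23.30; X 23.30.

n(B) = 48.5 / 23.30 = 2.082 mol
n(X) = 26.4 / 23.30 = 1.133 mol
selectivity = 2.082/(2.082+1.133) × 100 = 64.76 %

64.8 %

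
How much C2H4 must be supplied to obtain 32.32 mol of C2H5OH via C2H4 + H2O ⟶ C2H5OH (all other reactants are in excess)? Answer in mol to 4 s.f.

32.32 mol

n(C2H5OH) = 32.32 mol
n(C2H4) = (1/1) × 32.32 = 32.32 mol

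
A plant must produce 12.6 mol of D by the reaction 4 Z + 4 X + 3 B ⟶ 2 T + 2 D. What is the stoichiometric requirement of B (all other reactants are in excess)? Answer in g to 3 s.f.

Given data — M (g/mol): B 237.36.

4490 g

n(D) = 12.60 mol
n(B) = (3/2) × 12.60 = 18.90 mol
mass = 18.90 × 237.36 = 4486 g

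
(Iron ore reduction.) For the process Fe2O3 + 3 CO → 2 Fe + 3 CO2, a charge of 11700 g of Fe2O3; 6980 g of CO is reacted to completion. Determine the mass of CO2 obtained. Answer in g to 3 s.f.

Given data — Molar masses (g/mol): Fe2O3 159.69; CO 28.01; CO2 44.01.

n(Fe2O3) = 11700 / 159.69 = 73.27 mol
n(CO) = 6980 / 28.01 = 249.2 mol
n/ν for Fe2O3 = 73.27/1 = 73.27
n/ν for CO = 249.2/3 = 83.07
Smallest n/ν is Fe2O3 → limiting reagent.
n(CO2) = (3/1) × 73.27 = 219.8 mol
mass = 219.8 × 44.01 = 9673 g

9670 g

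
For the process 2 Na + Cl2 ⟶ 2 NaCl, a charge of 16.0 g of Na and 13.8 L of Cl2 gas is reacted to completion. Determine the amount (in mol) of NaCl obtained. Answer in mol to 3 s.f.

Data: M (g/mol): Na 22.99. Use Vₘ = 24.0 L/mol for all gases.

0.696 mol

n(Na) = 16.00 / 22.99 = 0.6960 mol
n(Cl2) = 13.80 / 24.0 = 0.5750 mol
n/ν → Na: 0.3480, Cl2: 0.5750; Na is limiting.
n(NaCl) = (2/2) × 0.6960 = 0.6960 mol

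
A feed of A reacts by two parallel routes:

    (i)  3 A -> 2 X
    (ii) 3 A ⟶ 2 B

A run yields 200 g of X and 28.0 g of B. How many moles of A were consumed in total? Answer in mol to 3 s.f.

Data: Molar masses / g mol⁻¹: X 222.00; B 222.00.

1.54 mol

n(X) = 200 / 222.00 = 0.9009 mol
n(B) = 28.0 / 222.00 = 0.1261 mol
n(A) via (i) = (3/2)×0.9009 = 1.351 mol
n(A) via (ii) = (3/2)×0.1261 = 0.1892 mol
total n(A) = 1.351 + 0.1892 = 1.540 mol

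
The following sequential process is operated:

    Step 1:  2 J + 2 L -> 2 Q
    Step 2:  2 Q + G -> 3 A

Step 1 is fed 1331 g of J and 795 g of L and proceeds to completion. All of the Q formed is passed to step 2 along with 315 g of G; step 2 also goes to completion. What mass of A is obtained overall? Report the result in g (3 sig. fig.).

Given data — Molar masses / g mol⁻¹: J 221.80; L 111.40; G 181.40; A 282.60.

Step 1:
n(J) = 1331 / 221.80 = 6.001 mol
n(L) = 795.0 / 111.40 = 7.136 mol
n/ν for J = 6.001/2 = 3.001
n/ν for L = 7.136/2 = 3.568
Smallest n/ν is J → limiting reagent.
n(Q) produced = (2/2) × 6.001 = 6.001 mol
Step 2:
n(Q) available = 6.001 mol
n(G) = 315.0 / 181.40 = 1.736 mol
n/ν for Q = 6.001/2 = 3.001
n/ν for G = 1.736/1 = 1.736
Smallest n/ν is G → limiting reagent.
n(A) = (3/1) × 1.736 = 5.208 mol
mass = 5.208 × 282.60 = 1472 g

1470 g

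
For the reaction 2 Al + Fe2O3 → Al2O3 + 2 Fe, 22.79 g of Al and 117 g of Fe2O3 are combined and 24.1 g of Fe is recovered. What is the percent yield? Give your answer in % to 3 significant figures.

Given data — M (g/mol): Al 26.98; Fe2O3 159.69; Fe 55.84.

51.1 %

n(Al) = 22.79 / 26.98 = 0.8447 mol
n(Fe2O3) = 117.0 / 159.69 = 0.7327 mol
n/ν → Al: 0.4224, Fe2O3: 0.7327; Al is limiting.
theoretical n(Fe) = (2/2) × 0.8447 = 0.8447 mol → 47.17 g
% yield = 24.1 / 47.17 × 100 = 51.09 %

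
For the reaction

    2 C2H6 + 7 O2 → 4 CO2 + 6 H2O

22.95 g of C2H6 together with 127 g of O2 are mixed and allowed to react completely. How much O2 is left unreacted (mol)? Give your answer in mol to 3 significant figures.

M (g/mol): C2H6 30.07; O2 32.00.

1.30 mol

n(C2H6) = 22.95 / 30.07 = 0.7632 mol
n(O2) = 127.0 / 32.00 = 3.969 mol
n/ν for C2H6 = 0.7632/2 = 0.3816
n/ν for O2 = 3.969/7 = 0.5670
Smallest n/ν is C2H6 → limiting reagent.
O2 consumed = (7/2) × 0.7632 = 2.671 mol
O2 remaining = 3.969 − 2.671 = 1.298 mol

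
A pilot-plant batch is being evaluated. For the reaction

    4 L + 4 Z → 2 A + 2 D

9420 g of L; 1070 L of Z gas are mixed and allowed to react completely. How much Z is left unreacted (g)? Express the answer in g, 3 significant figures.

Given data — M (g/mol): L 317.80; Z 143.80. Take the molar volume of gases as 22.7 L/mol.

n(L) = 9420 / 317.80 = 29.64 mol
n(Z) = 1070 / 22.7 = 47.14 mol
n/ν for L = 29.64/4 = 7.410
n/ν for Z = 47.14/4 = 11.79
Smallest n/ν is L → limiting reagent.
Z consumed = (4/4) × 29.64 = 29.64 mol
Z remaining = 47.14 − 29.64 = 17.50 mol
mass = 17.50 × 143.80 = 2517 g

2520 g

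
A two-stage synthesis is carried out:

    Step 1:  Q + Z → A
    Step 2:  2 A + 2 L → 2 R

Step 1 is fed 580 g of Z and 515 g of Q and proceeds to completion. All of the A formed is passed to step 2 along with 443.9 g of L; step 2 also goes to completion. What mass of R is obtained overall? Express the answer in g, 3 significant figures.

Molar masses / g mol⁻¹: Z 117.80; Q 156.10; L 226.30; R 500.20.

Step 1:
n(Z) = 580.0 / 117.80 = 4.924 mol
n(Q) = 515.0 / 156.10 = 3.299 mol
n/ν → Z: 4.924, Q: 3.299; Q is limiting.
n(A) produced = (1/1) × 3.299 = 3.299 mol
Step 2:
n(A) available = 3.299 mol
n(L) = 443.9 / 226.30 = 1.962 mol
n/ν → A: 1.650, L: 0.9810; L is limiting.
n(R) = (2/2) × 1.962 = 1.962 mol
mass = 1.962 × 500.20 = 981.4 g

981 g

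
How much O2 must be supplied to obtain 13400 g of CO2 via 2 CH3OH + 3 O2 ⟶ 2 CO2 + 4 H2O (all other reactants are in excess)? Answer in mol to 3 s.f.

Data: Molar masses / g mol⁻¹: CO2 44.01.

n(CO2) = 13400 / 44.01 = 304.5 mol
n(O2) = (3/2) × 304.5 = 456.8 mol

457 mol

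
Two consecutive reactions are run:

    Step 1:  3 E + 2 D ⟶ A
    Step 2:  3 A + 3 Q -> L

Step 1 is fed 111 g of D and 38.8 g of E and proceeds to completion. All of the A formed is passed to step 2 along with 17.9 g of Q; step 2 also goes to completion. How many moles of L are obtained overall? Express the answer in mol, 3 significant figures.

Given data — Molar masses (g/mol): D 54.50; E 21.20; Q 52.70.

0.113 mol

Step 1:
n(D) = 111.0 / 54.50 = 2.037 mol
n(E) = 38.80 / 21.20 = 1.830 mol
n/ν → D: 1.019, E: 0.6100; E is limiting.
n(A) produced = (1/3) × 1.830 = 0.6100 mol
Step 2:
n(A) available = 0.6100 mol
n(Q) = 17.90 / 52.70 = 0.3397 mol
n/ν → A: 0.2033, Q: 0.1132; Q is limiting.
n(L) = (1/3) × 0.3397 = 0.1132 mol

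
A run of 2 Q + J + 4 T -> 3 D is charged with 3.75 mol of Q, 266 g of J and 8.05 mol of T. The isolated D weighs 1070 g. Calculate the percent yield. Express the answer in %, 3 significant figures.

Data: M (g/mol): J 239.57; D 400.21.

80.3 %

n(Q) = 3.750 mol
n(J) = 266.0 / 239.57 = 1.110 mol
n(T) = 8.050 mol
n/ν → Q: 1.875, J: 1.110, T: 2.013; J is limiting.
theoretical n(D) = (3/1) × 1.110 = 3.330 mol → 1333 g
% yield = 1070 / 1333 × 100 = 80.27 %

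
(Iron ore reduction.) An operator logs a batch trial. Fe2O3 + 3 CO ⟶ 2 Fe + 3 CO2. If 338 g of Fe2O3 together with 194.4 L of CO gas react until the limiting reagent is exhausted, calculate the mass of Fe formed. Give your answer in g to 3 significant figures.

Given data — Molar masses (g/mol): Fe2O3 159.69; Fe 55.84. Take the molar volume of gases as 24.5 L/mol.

n(Fe2O3) = 338.0 / 159.69 = 2.117 mol
n(CO) = 194.4 / 24.5 = 7.935 mol
n/ν for Fe2O3 = 2.117/1 = 2.117
n/ν for CO = 7.935/3 = 2.645
Smallest n/ν is Fe2O3 → limiting reagent.
n(Fe) = (2/1) × 2.117 = 4.234 mol
mass = 4.234 × 55.84 = 236.4 g

236 g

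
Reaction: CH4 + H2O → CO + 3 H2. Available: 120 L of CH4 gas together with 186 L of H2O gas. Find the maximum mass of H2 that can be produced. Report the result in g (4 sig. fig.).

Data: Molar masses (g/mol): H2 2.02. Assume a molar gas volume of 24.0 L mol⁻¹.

30.30 g

n(CH4) = 120.0 / 24.0 = 5.000 mol
n(H2O) = 186.0 / 24.0 = 7.750 mol
n/ν for CH4 = 5.000/1 = 5.000
n/ν for H2O = 7.750/1 = 7.750
Smallest n/ν is CH4 → limiting reagent.
n(H2) = (3/1) × 5.000 = 15.00 mol
mass = 15.00 × 2.02 = 30.30 g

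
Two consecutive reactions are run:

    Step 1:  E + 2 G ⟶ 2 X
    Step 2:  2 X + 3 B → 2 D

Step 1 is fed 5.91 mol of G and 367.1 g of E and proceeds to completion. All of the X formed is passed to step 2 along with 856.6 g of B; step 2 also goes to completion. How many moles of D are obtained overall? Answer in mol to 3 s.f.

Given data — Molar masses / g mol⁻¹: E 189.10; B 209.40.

2.73 mol

Step 1:
n(G) = 5.910 mol
n(E) = 367.1 / 189.10 = 1.941 mol
n/ν for G = 5.910/2 = 2.955
n/ν for E = 1.941/1 = 1.941
Smallest n/ν is E → limiting reagent.
n(X) produced = (2/1) × 1.941 = 3.882 mol
Step 2:
n(X) available = 3.882 mol
n(B) = 856.6 / 209.40 = 4.091 mol
n/ν for X = 3.882/2 = 1.941
n/ν for B = 4.091/3 = 1.364
Smallest n/ν is B → limiting reagent.
n(D) = (2/3) × 4.091 = 2.727 mol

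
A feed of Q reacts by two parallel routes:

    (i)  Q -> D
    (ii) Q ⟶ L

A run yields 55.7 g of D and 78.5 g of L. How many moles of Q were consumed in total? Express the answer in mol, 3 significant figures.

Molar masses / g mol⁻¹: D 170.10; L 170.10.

n(D) = 55.7 / 170.10 = 0.3275 mol
n(L) = 78.5 / 170.10 = 0.4615 mol
n(Q) via (i) = (1/1)×0.3275 = 0.3275 mol
n(Q) via (ii) = (1/1)×0.4615 = 0.4615 mol
total n(Q) = 0.3275 + 0.4615 = 0.7890 mol

0.789 mol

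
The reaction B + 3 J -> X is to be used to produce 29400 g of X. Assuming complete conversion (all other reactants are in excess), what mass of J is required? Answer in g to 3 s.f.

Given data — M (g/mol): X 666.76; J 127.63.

n(X) = 29400 / 666.76 = 44.09 mol
n(J) = (3/1) × 44.09 = 132.3 mol
mass = 132.3 × 127.63 = 16890 g

16900 g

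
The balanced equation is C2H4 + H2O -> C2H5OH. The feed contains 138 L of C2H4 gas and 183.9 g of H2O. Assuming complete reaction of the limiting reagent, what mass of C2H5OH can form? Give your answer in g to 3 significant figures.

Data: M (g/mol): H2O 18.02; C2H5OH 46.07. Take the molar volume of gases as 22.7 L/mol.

280 g

n(C2H4) = 138.0 / 22.7 = 6.079 mol
n(H2O) = 183.9 / 18.02 = 10.21 mol
n/ν for C2H4 = 6.079/1 = 6.079
n/ν for H2O = 10.21/1 = 10.21
Smallest n/ν is C2H4 → limiting reagent.
n(C2H5OH) = (1/1) × 6.079 = 6.079 mol
mass = 6.079 × 46.07 = 280.1 g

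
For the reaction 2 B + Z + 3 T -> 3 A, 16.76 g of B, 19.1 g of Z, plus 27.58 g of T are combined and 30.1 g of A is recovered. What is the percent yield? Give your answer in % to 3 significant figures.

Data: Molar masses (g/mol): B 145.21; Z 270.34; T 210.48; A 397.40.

57.8 %

n(B) = 16.76 / 145.21 = 0.1154 mol
n(Z) = 19.10 / 270.34 = 0.07065 mol
n(T) = 27.58 / 210.48 = 0.1310 mol
n/ν for B = 0.1154/2 = 0.05770
n/ν for Z = 0.07065/1 = 0.07065
n/ν for T = 0.1310/3 = 0.04367
Smallest n/ν is T → limiting reagent.
theoretical n(A) = (3/3) × 0.1310 = 0.1310 mol → 52.06 g
% yield = 30.1 / 52.06 × 100 = 57.82 %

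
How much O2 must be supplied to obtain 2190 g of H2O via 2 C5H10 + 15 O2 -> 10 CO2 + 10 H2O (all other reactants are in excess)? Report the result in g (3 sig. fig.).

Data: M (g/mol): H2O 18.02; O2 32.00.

n(H2O) = 2190 / 18.02 = 121.5 mol
n(O2) = (15/10) × 121.5 = 182.3 mol
mass = 182.3 × 32.00 = 5834 g

5830 g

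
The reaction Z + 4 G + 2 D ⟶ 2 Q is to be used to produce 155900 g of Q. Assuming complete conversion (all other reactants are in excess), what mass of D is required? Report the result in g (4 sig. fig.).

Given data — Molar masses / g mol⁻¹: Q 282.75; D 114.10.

62910 g

n(Q) = 155900 / 282.75 = 551.4 mol
n(D) = (2/2) × 551.4 = 551.4 mol
mass = 551.4 × 114.10 = 62910 g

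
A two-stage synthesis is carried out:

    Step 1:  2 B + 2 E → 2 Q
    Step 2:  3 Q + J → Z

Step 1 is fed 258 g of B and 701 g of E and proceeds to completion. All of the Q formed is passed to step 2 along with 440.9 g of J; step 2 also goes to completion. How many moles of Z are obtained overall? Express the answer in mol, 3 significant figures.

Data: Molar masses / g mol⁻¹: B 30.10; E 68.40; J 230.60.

1.91 mol

Step 1:
n(B) = 258.0 / 30.10 = 8.571 mol
n(E) = 701.0 / 68.40 = 10.25 mol
n/ν for B = 8.571/2 = 4.286
n/ν for E = 10.25/2 = 5.125
Smallest n/ν is B → limiting reagent.
n(Q) produced = (2/2) × 8.571 = 8.571 mol
Step 2:
n(Q) available = 8.571 mol
n(J) = 440.9 / 230.60 = 1.912 mol
n/ν for Q = 8.571/3 = 2.857
n/ν for J = 1.912/1 = 1.912
Smallest n/ν is J → limiting reagent.
n(Z) = (1/1) × 1.912 = 1.912 mol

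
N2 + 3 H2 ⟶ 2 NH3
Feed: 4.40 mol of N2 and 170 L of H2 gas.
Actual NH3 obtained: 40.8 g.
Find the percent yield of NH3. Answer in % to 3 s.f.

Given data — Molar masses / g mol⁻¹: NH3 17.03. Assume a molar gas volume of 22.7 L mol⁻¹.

48.0 %

n(N2) = 4.400 mol
n(H2) = 170.0 / 22.7 = 7.489 mol
n/ν for N2 = 4.400/1 = 4.400
n/ν for H2 = 7.489/3 = 2.496
Smallest n/ν is H2 → limiting reagent.
theoretical n(NH3) = (2/3) × 7.489 = 4.993 mol → 85.03 g
% yield = 40.8 / 85.03 × 100 = 47.98 %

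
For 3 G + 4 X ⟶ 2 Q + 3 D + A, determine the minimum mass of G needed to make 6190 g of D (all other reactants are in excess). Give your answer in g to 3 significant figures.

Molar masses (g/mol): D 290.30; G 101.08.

n(D) = 6190 / 290.30 = 21.32 mol
n(G) = (3/3) × 21.32 = 21.32 mol
mass = 21.32 × 101.08 = 2155 g

2160 g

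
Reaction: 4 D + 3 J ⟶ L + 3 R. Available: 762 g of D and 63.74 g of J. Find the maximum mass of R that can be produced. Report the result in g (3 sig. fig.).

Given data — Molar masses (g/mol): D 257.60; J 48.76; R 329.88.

431 g

n(D) = 762.0 / 257.60 = 2.958 mol
n(J) = 63.74 / 48.76 = 1.307 mol
n/ν → D: 0.7395, J: 0.4357; J is limiting.
n(R) = (3/3) × 1.307 = 1.307 mol
mass = 1.307 × 329.88 = 431.2 g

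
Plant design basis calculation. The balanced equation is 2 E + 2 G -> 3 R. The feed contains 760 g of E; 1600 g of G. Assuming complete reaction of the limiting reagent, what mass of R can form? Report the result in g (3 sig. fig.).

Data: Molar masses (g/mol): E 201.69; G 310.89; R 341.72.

1930 g

n(E) = 760.0 / 201.69 = 3.768 mol
n(G) = 1600 / 310.89 = 5.147 mol
n/ν for E = 3.768/2 = 1.884
n/ν for G = 5.147/2 = 2.574
Smallest n/ν is E → limiting reagent.
n(R) = (3/2) × 3.768 = 5.652 mol
mass = 5.652 × 341.72 = 1931 g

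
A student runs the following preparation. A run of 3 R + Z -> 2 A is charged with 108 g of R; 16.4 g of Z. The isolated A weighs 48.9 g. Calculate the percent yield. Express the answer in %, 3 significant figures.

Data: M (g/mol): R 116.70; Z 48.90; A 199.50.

n(R) = 108.0 / 116.70 = 0.9254 mol
n(Z) = 16.40 / 48.90 = 0.3354 mol
n/ν for R = 0.9254/3 = 0.3085
n/ν for Z = 0.3354/1 = 0.3354
Smallest n/ν is R → limiting reagent.
theoretical n(A) = (2/3) × 0.9254 = 0.6169 mol → 123.1 g
% yield = 48.9 / 123.1 × 100 = 39.72 %

39.7 %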